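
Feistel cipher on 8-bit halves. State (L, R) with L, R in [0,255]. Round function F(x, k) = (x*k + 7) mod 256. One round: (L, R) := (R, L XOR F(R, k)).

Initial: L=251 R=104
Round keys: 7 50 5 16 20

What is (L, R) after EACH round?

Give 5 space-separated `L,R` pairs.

Answer: 104,36 36,103 103,46 46,128 128,41

Derivation:
Round 1 (k=7): L=104 R=36
Round 2 (k=50): L=36 R=103
Round 3 (k=5): L=103 R=46
Round 4 (k=16): L=46 R=128
Round 5 (k=20): L=128 R=41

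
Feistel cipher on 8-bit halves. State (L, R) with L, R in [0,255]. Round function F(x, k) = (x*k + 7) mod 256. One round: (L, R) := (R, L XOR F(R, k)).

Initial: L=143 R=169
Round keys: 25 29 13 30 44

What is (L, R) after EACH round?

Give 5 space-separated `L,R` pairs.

Answer: 169,7 7,123 123,65 65,222 222,110

Derivation:
Round 1 (k=25): L=169 R=7
Round 2 (k=29): L=7 R=123
Round 3 (k=13): L=123 R=65
Round 4 (k=30): L=65 R=222
Round 5 (k=44): L=222 R=110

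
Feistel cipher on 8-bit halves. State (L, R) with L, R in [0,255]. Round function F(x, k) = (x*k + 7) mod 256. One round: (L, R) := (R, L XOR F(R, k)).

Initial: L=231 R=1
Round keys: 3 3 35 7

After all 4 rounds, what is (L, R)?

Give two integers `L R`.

Answer: 185 217

Derivation:
Round 1 (k=3): L=1 R=237
Round 2 (k=3): L=237 R=207
Round 3 (k=35): L=207 R=185
Round 4 (k=7): L=185 R=217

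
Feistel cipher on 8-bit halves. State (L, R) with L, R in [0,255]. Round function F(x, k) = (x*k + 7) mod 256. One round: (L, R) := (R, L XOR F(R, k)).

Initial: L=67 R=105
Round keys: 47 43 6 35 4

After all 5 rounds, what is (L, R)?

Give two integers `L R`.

Answer: 52 155

Derivation:
Round 1 (k=47): L=105 R=13
Round 2 (k=43): L=13 R=95
Round 3 (k=6): L=95 R=76
Round 4 (k=35): L=76 R=52
Round 5 (k=4): L=52 R=155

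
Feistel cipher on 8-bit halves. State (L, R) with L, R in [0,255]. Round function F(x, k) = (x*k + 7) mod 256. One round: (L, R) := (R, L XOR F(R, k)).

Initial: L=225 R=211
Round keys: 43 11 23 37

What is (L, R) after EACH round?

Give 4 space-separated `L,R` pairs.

Round 1 (k=43): L=211 R=153
Round 2 (k=11): L=153 R=73
Round 3 (k=23): L=73 R=15
Round 4 (k=37): L=15 R=123

Answer: 211,153 153,73 73,15 15,123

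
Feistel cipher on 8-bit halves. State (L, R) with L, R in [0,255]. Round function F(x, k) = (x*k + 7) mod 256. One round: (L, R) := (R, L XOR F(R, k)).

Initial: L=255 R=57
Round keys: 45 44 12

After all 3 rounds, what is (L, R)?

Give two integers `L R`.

Answer: 242 172

Derivation:
Round 1 (k=45): L=57 R=243
Round 2 (k=44): L=243 R=242
Round 3 (k=12): L=242 R=172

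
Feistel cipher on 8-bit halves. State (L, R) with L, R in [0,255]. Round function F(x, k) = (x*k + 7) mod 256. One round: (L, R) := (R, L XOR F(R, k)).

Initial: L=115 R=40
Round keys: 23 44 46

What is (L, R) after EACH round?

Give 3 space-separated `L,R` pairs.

Round 1 (k=23): L=40 R=236
Round 2 (k=44): L=236 R=191
Round 3 (k=46): L=191 R=181

Answer: 40,236 236,191 191,181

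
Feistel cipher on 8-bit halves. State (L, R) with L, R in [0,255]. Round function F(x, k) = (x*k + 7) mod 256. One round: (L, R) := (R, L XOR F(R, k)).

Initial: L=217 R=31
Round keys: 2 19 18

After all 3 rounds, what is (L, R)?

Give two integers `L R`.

Round 1 (k=2): L=31 R=156
Round 2 (k=19): L=156 R=132
Round 3 (k=18): L=132 R=211

Answer: 132 211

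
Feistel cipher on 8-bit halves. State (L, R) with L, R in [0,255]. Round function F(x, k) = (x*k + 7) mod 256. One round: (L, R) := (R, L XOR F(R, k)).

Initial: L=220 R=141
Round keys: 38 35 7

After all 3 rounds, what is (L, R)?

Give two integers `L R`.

Answer: 47 121

Derivation:
Round 1 (k=38): L=141 R=41
Round 2 (k=35): L=41 R=47
Round 3 (k=7): L=47 R=121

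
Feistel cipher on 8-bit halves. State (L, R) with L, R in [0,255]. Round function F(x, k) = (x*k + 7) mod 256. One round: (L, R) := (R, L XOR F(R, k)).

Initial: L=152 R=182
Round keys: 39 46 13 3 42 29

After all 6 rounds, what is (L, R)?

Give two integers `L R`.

Round 1 (k=39): L=182 R=89
Round 2 (k=46): L=89 R=179
Round 3 (k=13): L=179 R=71
Round 4 (k=3): L=71 R=111
Round 5 (k=42): L=111 R=122
Round 6 (k=29): L=122 R=182

Answer: 122 182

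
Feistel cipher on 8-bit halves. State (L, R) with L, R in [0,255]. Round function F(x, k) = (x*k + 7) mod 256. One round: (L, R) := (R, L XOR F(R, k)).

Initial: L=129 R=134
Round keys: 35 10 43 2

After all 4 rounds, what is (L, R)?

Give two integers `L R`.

Round 1 (k=35): L=134 R=216
Round 2 (k=10): L=216 R=241
Round 3 (k=43): L=241 R=90
Round 4 (k=2): L=90 R=74

Answer: 90 74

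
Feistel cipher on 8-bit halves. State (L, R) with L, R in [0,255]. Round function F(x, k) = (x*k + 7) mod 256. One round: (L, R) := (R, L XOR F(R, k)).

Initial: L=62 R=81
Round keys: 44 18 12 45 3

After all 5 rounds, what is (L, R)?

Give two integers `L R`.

Answer: 41 200

Derivation:
Round 1 (k=44): L=81 R=205
Round 2 (k=18): L=205 R=32
Round 3 (k=12): L=32 R=74
Round 4 (k=45): L=74 R=41
Round 5 (k=3): L=41 R=200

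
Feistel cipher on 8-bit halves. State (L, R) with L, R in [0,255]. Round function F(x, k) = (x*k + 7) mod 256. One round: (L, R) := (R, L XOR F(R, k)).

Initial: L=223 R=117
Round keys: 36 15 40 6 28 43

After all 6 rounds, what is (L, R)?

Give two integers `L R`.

Round 1 (k=36): L=117 R=164
Round 2 (k=15): L=164 R=214
Round 3 (k=40): L=214 R=211
Round 4 (k=6): L=211 R=47
Round 5 (k=28): L=47 R=248
Round 6 (k=43): L=248 R=128

Answer: 248 128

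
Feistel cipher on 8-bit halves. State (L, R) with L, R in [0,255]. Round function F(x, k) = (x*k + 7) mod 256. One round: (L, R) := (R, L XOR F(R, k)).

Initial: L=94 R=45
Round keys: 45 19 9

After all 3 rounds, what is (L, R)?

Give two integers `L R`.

Answer: 220 109

Derivation:
Round 1 (k=45): L=45 R=174
Round 2 (k=19): L=174 R=220
Round 3 (k=9): L=220 R=109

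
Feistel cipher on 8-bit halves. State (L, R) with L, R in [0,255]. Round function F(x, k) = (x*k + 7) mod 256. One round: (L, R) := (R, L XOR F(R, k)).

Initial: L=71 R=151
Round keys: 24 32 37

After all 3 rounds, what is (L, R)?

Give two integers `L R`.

Answer: 144 191

Derivation:
Round 1 (k=24): L=151 R=104
Round 2 (k=32): L=104 R=144
Round 3 (k=37): L=144 R=191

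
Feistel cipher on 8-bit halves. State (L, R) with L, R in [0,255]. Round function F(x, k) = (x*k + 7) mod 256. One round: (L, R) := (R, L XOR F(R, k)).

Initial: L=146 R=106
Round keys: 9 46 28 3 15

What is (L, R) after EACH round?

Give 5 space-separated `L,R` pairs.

Answer: 106,83 83,155 155,168 168,100 100,75

Derivation:
Round 1 (k=9): L=106 R=83
Round 2 (k=46): L=83 R=155
Round 3 (k=28): L=155 R=168
Round 4 (k=3): L=168 R=100
Round 5 (k=15): L=100 R=75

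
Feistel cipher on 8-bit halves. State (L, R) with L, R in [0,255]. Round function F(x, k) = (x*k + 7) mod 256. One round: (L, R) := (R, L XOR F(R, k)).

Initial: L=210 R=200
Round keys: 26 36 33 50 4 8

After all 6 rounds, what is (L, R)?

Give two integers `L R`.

Round 1 (k=26): L=200 R=133
Round 2 (k=36): L=133 R=115
Round 3 (k=33): L=115 R=95
Round 4 (k=50): L=95 R=230
Round 5 (k=4): L=230 R=192
Round 6 (k=8): L=192 R=225

Answer: 192 225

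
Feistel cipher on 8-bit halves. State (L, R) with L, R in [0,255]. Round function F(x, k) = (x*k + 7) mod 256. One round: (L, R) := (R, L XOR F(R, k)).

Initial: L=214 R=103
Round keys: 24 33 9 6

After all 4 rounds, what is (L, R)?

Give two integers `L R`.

Answer: 127 198

Derivation:
Round 1 (k=24): L=103 R=121
Round 2 (k=33): L=121 R=199
Round 3 (k=9): L=199 R=127
Round 4 (k=6): L=127 R=198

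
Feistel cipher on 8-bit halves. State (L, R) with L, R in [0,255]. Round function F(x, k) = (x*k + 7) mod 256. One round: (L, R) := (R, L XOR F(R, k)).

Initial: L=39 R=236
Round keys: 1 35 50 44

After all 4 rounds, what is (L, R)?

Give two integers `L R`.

Answer: 97 92

Derivation:
Round 1 (k=1): L=236 R=212
Round 2 (k=35): L=212 R=239
Round 3 (k=50): L=239 R=97
Round 4 (k=44): L=97 R=92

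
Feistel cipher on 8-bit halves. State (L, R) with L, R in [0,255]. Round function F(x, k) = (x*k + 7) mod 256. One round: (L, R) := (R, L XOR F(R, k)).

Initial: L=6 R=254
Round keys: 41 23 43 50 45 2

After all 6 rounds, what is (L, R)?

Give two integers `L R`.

Answer: 26 154

Derivation:
Round 1 (k=41): L=254 R=179
Round 2 (k=23): L=179 R=226
Round 3 (k=43): L=226 R=78
Round 4 (k=50): L=78 R=161
Round 5 (k=45): L=161 R=26
Round 6 (k=2): L=26 R=154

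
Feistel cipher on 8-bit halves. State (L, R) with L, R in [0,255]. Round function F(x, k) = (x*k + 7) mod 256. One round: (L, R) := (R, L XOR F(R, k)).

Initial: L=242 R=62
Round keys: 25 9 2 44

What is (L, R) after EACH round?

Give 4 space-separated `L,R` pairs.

Round 1 (k=25): L=62 R=231
Round 2 (k=9): L=231 R=24
Round 3 (k=2): L=24 R=208
Round 4 (k=44): L=208 R=223

Answer: 62,231 231,24 24,208 208,223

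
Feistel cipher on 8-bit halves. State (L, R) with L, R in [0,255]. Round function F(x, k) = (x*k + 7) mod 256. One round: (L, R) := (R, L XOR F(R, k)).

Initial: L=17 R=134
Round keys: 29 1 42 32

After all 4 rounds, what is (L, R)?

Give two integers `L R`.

Round 1 (k=29): L=134 R=36
Round 2 (k=1): L=36 R=173
Round 3 (k=42): L=173 R=77
Round 4 (k=32): L=77 R=10

Answer: 77 10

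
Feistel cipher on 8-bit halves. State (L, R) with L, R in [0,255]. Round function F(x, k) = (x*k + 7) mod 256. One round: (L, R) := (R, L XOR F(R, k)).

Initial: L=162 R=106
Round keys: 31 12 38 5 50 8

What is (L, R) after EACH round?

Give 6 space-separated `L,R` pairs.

Answer: 106,127 127,145 145,242 242,80 80,85 85,255

Derivation:
Round 1 (k=31): L=106 R=127
Round 2 (k=12): L=127 R=145
Round 3 (k=38): L=145 R=242
Round 4 (k=5): L=242 R=80
Round 5 (k=50): L=80 R=85
Round 6 (k=8): L=85 R=255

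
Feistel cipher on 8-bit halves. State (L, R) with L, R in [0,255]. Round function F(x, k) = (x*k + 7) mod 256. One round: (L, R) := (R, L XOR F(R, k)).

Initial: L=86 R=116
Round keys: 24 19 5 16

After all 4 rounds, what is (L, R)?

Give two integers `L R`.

Answer: 108 153

Derivation:
Round 1 (k=24): L=116 R=177
Round 2 (k=19): L=177 R=94
Round 3 (k=5): L=94 R=108
Round 4 (k=16): L=108 R=153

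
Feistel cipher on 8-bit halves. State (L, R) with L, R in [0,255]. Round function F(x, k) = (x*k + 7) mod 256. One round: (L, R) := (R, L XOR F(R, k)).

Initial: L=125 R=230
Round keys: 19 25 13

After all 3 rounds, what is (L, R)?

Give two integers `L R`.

Round 1 (k=19): L=230 R=100
Round 2 (k=25): L=100 R=45
Round 3 (k=13): L=45 R=52

Answer: 45 52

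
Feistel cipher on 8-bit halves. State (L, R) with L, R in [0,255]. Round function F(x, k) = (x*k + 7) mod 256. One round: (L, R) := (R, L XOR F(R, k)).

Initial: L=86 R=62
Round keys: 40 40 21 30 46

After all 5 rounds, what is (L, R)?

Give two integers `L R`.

Answer: 156 130

Derivation:
Round 1 (k=40): L=62 R=225
Round 2 (k=40): L=225 R=17
Round 3 (k=21): L=17 R=141
Round 4 (k=30): L=141 R=156
Round 5 (k=46): L=156 R=130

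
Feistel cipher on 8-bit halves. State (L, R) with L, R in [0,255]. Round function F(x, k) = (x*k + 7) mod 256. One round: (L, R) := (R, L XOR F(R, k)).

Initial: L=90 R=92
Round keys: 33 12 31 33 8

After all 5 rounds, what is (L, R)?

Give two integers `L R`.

Answer: 135 126

Derivation:
Round 1 (k=33): L=92 R=185
Round 2 (k=12): L=185 R=239
Round 3 (k=31): L=239 R=65
Round 4 (k=33): L=65 R=135
Round 5 (k=8): L=135 R=126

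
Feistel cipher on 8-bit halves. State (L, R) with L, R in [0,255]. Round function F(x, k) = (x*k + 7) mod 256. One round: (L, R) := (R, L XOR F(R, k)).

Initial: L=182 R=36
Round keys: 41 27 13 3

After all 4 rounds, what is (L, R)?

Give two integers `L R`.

Round 1 (k=41): L=36 R=125
Round 2 (k=27): L=125 R=18
Round 3 (k=13): L=18 R=140
Round 4 (k=3): L=140 R=185

Answer: 140 185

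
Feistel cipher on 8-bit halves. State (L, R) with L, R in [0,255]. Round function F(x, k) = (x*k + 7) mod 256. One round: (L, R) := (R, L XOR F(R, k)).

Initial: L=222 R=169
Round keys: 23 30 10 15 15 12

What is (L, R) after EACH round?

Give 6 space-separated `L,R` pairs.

Answer: 169,232 232,158 158,219 219,66 66,62 62,173

Derivation:
Round 1 (k=23): L=169 R=232
Round 2 (k=30): L=232 R=158
Round 3 (k=10): L=158 R=219
Round 4 (k=15): L=219 R=66
Round 5 (k=15): L=66 R=62
Round 6 (k=12): L=62 R=173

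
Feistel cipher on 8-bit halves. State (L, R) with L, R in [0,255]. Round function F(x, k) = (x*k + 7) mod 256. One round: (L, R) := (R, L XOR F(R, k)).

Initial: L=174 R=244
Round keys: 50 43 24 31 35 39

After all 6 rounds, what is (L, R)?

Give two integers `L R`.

Answer: 90 74

Derivation:
Round 1 (k=50): L=244 R=1
Round 2 (k=43): L=1 R=198
Round 3 (k=24): L=198 R=150
Round 4 (k=31): L=150 R=247
Round 5 (k=35): L=247 R=90
Round 6 (k=39): L=90 R=74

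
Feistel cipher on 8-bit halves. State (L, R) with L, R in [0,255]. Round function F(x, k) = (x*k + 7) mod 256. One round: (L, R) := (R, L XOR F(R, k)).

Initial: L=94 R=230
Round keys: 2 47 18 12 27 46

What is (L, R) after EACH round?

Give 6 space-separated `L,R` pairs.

Round 1 (k=2): L=230 R=141
Round 2 (k=47): L=141 R=12
Round 3 (k=18): L=12 R=82
Round 4 (k=12): L=82 R=211
Round 5 (k=27): L=211 R=26
Round 6 (k=46): L=26 R=96

Answer: 230,141 141,12 12,82 82,211 211,26 26,96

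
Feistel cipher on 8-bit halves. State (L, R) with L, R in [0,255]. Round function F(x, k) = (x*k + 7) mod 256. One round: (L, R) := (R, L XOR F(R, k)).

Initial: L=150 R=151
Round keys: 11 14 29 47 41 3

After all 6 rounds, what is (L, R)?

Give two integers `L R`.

Round 1 (k=11): L=151 R=18
Round 2 (k=14): L=18 R=148
Round 3 (k=29): L=148 R=217
Round 4 (k=47): L=217 R=74
Round 5 (k=41): L=74 R=56
Round 6 (k=3): L=56 R=229

Answer: 56 229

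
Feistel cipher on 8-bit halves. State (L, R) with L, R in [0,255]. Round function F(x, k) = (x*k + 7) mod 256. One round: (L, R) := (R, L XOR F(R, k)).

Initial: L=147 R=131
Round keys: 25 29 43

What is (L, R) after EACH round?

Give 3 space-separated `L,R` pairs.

Round 1 (k=25): L=131 R=65
Round 2 (k=29): L=65 R=231
Round 3 (k=43): L=231 R=149

Answer: 131,65 65,231 231,149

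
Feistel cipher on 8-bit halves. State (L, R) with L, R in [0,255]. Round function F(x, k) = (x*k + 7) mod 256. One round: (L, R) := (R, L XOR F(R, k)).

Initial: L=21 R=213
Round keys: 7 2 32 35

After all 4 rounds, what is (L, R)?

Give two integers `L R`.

Answer: 200 47

Derivation:
Round 1 (k=7): L=213 R=207
Round 2 (k=2): L=207 R=112
Round 3 (k=32): L=112 R=200
Round 4 (k=35): L=200 R=47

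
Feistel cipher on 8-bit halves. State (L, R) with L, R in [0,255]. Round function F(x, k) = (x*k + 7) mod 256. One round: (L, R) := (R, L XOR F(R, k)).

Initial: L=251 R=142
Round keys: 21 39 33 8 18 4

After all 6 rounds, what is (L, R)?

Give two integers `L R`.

Answer: 23 203

Derivation:
Round 1 (k=21): L=142 R=86
Round 2 (k=39): L=86 R=175
Round 3 (k=33): L=175 R=192
Round 4 (k=8): L=192 R=168
Round 5 (k=18): L=168 R=23
Round 6 (k=4): L=23 R=203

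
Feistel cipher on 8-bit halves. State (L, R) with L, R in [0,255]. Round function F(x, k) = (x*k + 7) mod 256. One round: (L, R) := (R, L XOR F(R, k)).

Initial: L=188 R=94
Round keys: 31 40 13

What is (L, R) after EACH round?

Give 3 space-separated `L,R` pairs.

Round 1 (k=31): L=94 R=213
Round 2 (k=40): L=213 R=17
Round 3 (k=13): L=17 R=49

Answer: 94,213 213,17 17,49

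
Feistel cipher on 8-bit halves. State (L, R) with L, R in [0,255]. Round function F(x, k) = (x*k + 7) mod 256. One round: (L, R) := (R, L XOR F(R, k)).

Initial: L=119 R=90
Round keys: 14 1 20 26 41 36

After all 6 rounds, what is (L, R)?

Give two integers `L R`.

Answer: 60 11

Derivation:
Round 1 (k=14): L=90 R=132
Round 2 (k=1): L=132 R=209
Round 3 (k=20): L=209 R=223
Round 4 (k=26): L=223 R=124
Round 5 (k=41): L=124 R=60
Round 6 (k=36): L=60 R=11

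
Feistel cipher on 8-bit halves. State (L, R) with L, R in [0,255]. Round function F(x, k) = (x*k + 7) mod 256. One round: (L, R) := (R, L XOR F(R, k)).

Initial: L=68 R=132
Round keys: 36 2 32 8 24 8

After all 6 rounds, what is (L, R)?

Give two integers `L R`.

Answer: 163 145

Derivation:
Round 1 (k=36): L=132 R=211
Round 2 (k=2): L=211 R=41
Round 3 (k=32): L=41 R=244
Round 4 (k=8): L=244 R=142
Round 5 (k=24): L=142 R=163
Round 6 (k=8): L=163 R=145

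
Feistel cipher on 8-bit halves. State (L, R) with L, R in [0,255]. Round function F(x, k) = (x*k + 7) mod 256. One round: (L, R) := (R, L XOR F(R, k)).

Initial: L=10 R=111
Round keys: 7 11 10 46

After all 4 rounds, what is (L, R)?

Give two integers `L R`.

Round 1 (k=7): L=111 R=26
Round 2 (k=11): L=26 R=74
Round 3 (k=10): L=74 R=241
Round 4 (k=46): L=241 R=31

Answer: 241 31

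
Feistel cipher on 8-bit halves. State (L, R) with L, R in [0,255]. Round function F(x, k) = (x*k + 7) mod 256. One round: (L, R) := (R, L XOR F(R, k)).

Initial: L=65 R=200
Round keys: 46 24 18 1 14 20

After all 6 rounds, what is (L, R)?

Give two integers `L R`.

Round 1 (k=46): L=200 R=182
Round 2 (k=24): L=182 R=223
Round 3 (k=18): L=223 R=3
Round 4 (k=1): L=3 R=213
Round 5 (k=14): L=213 R=174
Round 6 (k=20): L=174 R=74

Answer: 174 74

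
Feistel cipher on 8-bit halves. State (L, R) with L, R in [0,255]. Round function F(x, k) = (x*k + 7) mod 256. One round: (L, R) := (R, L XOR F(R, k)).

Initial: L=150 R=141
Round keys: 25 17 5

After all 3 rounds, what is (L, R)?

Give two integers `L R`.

Answer: 140 153

Derivation:
Round 1 (k=25): L=141 R=90
Round 2 (k=17): L=90 R=140
Round 3 (k=5): L=140 R=153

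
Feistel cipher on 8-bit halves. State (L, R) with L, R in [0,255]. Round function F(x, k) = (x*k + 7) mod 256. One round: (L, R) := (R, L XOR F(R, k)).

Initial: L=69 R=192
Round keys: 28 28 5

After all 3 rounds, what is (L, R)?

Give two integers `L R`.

Round 1 (k=28): L=192 R=66
Round 2 (k=28): L=66 R=255
Round 3 (k=5): L=255 R=64

Answer: 255 64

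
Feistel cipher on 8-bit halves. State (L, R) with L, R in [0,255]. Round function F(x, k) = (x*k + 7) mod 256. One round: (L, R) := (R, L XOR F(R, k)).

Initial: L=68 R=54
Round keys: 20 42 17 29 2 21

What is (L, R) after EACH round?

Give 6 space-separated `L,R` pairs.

Round 1 (k=20): L=54 R=123
Round 2 (k=42): L=123 R=3
Round 3 (k=17): L=3 R=65
Round 4 (k=29): L=65 R=103
Round 5 (k=2): L=103 R=148
Round 6 (k=21): L=148 R=76

Answer: 54,123 123,3 3,65 65,103 103,148 148,76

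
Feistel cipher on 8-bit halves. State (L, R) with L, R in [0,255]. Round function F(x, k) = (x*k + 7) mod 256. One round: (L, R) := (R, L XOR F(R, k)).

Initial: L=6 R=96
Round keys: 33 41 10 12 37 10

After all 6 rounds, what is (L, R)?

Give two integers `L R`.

Answer: 164 208

Derivation:
Round 1 (k=33): L=96 R=97
Round 2 (k=41): L=97 R=240
Round 3 (k=10): L=240 R=6
Round 4 (k=12): L=6 R=191
Round 5 (k=37): L=191 R=164
Round 6 (k=10): L=164 R=208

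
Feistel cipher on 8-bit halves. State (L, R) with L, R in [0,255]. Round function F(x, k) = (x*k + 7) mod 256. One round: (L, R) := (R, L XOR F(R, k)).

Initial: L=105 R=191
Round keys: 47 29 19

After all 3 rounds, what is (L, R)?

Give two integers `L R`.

Answer: 107 137

Derivation:
Round 1 (k=47): L=191 R=113
Round 2 (k=29): L=113 R=107
Round 3 (k=19): L=107 R=137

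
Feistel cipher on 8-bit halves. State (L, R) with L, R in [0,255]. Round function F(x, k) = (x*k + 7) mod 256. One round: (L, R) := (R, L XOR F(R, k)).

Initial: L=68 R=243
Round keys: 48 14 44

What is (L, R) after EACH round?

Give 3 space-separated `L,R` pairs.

Round 1 (k=48): L=243 R=211
Round 2 (k=14): L=211 R=98
Round 3 (k=44): L=98 R=12

Answer: 243,211 211,98 98,12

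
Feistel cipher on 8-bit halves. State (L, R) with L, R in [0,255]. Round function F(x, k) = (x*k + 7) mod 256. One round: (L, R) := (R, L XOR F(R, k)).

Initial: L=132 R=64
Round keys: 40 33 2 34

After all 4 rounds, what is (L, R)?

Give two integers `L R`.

Round 1 (k=40): L=64 R=131
Round 2 (k=33): L=131 R=170
Round 3 (k=2): L=170 R=216
Round 4 (k=34): L=216 R=29

Answer: 216 29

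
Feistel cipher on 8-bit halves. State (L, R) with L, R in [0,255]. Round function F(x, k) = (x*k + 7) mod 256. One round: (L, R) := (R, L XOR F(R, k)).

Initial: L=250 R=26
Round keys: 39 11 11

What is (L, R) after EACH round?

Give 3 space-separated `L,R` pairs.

Answer: 26,7 7,78 78,102

Derivation:
Round 1 (k=39): L=26 R=7
Round 2 (k=11): L=7 R=78
Round 3 (k=11): L=78 R=102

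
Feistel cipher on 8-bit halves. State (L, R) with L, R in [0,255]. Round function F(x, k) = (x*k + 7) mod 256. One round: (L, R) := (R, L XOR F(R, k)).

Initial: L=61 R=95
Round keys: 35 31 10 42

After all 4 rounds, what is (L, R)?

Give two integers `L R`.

Answer: 200 102

Derivation:
Round 1 (k=35): L=95 R=57
Round 2 (k=31): L=57 R=177
Round 3 (k=10): L=177 R=200
Round 4 (k=42): L=200 R=102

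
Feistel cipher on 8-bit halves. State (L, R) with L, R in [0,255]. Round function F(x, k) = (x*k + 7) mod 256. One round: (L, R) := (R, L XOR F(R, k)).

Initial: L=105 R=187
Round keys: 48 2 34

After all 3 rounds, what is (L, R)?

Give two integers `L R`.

Round 1 (k=48): L=187 R=126
Round 2 (k=2): L=126 R=184
Round 3 (k=34): L=184 R=9

Answer: 184 9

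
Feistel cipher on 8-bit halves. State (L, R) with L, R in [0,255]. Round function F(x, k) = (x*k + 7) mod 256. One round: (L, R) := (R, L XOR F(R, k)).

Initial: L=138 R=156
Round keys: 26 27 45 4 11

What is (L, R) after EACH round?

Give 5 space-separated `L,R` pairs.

Answer: 156,85 85,98 98,20 20,53 53,90

Derivation:
Round 1 (k=26): L=156 R=85
Round 2 (k=27): L=85 R=98
Round 3 (k=45): L=98 R=20
Round 4 (k=4): L=20 R=53
Round 5 (k=11): L=53 R=90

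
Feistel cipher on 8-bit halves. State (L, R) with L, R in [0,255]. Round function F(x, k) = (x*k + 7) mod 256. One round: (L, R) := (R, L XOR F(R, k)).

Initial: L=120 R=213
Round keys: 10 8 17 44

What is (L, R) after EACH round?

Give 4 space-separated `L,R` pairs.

Answer: 213,33 33,218 218,160 160,93

Derivation:
Round 1 (k=10): L=213 R=33
Round 2 (k=8): L=33 R=218
Round 3 (k=17): L=218 R=160
Round 4 (k=44): L=160 R=93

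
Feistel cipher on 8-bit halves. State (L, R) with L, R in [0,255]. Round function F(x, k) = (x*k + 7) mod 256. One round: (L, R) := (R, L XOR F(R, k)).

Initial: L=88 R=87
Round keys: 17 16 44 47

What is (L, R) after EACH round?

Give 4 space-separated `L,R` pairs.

Round 1 (k=17): L=87 R=150
Round 2 (k=16): L=150 R=48
Round 3 (k=44): L=48 R=209
Round 4 (k=47): L=209 R=86

Answer: 87,150 150,48 48,209 209,86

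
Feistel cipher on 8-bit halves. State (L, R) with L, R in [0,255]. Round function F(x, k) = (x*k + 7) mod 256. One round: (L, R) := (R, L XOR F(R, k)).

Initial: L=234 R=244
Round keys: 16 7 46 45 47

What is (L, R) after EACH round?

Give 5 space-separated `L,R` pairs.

Answer: 244,173 173,54 54,22 22,211 211,210

Derivation:
Round 1 (k=16): L=244 R=173
Round 2 (k=7): L=173 R=54
Round 3 (k=46): L=54 R=22
Round 4 (k=45): L=22 R=211
Round 5 (k=47): L=211 R=210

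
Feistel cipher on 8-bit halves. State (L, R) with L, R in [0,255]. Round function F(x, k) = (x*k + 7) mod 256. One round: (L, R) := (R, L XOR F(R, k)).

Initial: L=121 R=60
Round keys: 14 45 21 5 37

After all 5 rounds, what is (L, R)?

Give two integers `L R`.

Answer: 168 77

Derivation:
Round 1 (k=14): L=60 R=54
Round 2 (k=45): L=54 R=185
Round 3 (k=21): L=185 R=2
Round 4 (k=5): L=2 R=168
Round 5 (k=37): L=168 R=77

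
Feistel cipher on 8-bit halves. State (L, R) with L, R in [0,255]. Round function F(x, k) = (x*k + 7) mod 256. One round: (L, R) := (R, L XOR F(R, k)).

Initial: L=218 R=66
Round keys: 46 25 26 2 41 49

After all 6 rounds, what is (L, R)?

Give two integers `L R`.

Round 1 (k=46): L=66 R=57
Round 2 (k=25): L=57 R=218
Round 3 (k=26): L=218 R=18
Round 4 (k=2): L=18 R=241
Round 5 (k=41): L=241 R=178
Round 6 (k=49): L=178 R=232

Answer: 178 232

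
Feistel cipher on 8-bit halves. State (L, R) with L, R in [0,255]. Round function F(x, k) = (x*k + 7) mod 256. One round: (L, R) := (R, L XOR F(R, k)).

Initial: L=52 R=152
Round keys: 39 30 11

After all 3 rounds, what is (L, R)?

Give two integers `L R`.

Answer: 169 81

Derivation:
Round 1 (k=39): L=152 R=27
Round 2 (k=30): L=27 R=169
Round 3 (k=11): L=169 R=81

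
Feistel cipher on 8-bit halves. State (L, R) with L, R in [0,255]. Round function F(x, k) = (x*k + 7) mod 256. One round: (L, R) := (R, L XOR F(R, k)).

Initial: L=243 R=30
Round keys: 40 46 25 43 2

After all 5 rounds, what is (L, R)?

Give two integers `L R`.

Round 1 (k=40): L=30 R=68
Round 2 (k=46): L=68 R=33
Round 3 (k=25): L=33 R=4
Round 4 (k=43): L=4 R=146
Round 5 (k=2): L=146 R=47

Answer: 146 47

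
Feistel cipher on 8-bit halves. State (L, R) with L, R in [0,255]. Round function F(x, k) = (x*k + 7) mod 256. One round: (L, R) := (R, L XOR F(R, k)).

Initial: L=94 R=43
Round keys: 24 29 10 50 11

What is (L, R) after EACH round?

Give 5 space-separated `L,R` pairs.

Answer: 43,81 81,31 31,108 108,0 0,107

Derivation:
Round 1 (k=24): L=43 R=81
Round 2 (k=29): L=81 R=31
Round 3 (k=10): L=31 R=108
Round 4 (k=50): L=108 R=0
Round 5 (k=11): L=0 R=107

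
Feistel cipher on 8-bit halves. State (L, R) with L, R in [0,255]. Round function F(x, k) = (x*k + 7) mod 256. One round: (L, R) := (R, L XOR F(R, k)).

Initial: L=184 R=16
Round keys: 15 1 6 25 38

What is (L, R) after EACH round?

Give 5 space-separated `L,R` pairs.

Round 1 (k=15): L=16 R=79
Round 2 (k=1): L=79 R=70
Round 3 (k=6): L=70 R=228
Round 4 (k=25): L=228 R=13
Round 5 (k=38): L=13 R=17

Answer: 16,79 79,70 70,228 228,13 13,17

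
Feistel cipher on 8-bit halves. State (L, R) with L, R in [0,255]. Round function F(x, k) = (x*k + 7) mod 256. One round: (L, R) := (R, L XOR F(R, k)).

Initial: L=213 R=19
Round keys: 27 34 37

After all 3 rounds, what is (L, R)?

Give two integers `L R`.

Round 1 (k=27): L=19 R=221
Round 2 (k=34): L=221 R=114
Round 3 (k=37): L=114 R=92

Answer: 114 92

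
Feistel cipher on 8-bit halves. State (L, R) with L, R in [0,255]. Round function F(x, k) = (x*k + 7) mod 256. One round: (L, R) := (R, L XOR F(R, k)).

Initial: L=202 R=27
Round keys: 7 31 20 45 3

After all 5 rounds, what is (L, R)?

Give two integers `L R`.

Answer: 246 72

Derivation:
Round 1 (k=7): L=27 R=14
Round 2 (k=31): L=14 R=162
Round 3 (k=20): L=162 R=161
Round 4 (k=45): L=161 R=246
Round 5 (k=3): L=246 R=72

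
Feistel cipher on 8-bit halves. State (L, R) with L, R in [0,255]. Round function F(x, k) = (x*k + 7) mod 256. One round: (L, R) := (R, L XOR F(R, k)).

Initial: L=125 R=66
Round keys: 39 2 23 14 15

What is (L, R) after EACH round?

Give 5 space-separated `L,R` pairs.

Round 1 (k=39): L=66 R=104
Round 2 (k=2): L=104 R=149
Round 3 (k=23): L=149 R=2
Round 4 (k=14): L=2 R=182
Round 5 (k=15): L=182 R=179

Answer: 66,104 104,149 149,2 2,182 182,179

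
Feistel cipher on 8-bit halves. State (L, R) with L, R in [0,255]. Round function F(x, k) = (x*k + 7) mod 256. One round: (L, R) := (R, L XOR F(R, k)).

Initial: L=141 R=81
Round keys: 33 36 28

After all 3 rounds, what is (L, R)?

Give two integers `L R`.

Round 1 (k=33): L=81 R=245
Round 2 (k=36): L=245 R=42
Round 3 (k=28): L=42 R=106

Answer: 42 106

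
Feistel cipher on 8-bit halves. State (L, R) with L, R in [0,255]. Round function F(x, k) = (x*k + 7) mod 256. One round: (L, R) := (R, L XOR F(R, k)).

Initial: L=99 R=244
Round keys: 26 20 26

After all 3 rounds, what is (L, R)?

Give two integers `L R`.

Round 1 (k=26): L=244 R=172
Round 2 (k=20): L=172 R=131
Round 3 (k=26): L=131 R=249

Answer: 131 249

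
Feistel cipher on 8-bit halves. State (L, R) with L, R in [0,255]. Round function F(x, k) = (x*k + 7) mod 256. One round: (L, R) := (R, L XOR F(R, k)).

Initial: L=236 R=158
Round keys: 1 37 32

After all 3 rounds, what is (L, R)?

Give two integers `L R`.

Answer: 10 14

Derivation:
Round 1 (k=1): L=158 R=73
Round 2 (k=37): L=73 R=10
Round 3 (k=32): L=10 R=14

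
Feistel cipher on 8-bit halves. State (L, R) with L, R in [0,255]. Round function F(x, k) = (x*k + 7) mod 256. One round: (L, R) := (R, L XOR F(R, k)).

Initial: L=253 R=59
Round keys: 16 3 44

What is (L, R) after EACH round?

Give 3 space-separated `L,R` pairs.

Answer: 59,74 74,222 222,101

Derivation:
Round 1 (k=16): L=59 R=74
Round 2 (k=3): L=74 R=222
Round 3 (k=44): L=222 R=101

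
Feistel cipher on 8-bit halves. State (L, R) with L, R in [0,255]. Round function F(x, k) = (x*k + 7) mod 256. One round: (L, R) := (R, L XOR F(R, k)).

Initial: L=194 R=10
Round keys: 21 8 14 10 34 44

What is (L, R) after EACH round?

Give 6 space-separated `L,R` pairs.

Round 1 (k=21): L=10 R=27
Round 2 (k=8): L=27 R=213
Round 3 (k=14): L=213 R=182
Round 4 (k=10): L=182 R=246
Round 5 (k=34): L=246 R=5
Round 6 (k=44): L=5 R=21

Answer: 10,27 27,213 213,182 182,246 246,5 5,21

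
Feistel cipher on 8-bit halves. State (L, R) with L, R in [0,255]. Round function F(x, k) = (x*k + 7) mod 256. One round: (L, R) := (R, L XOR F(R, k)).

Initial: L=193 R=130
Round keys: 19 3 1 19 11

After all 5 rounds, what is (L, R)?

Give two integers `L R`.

Answer: 50 145

Derivation:
Round 1 (k=19): L=130 R=108
Round 2 (k=3): L=108 R=201
Round 3 (k=1): L=201 R=188
Round 4 (k=19): L=188 R=50
Round 5 (k=11): L=50 R=145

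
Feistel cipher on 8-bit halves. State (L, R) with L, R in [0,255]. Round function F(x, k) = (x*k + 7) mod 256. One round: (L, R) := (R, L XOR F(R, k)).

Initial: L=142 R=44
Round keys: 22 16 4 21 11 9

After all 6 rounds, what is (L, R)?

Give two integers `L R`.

Round 1 (k=22): L=44 R=65
Round 2 (k=16): L=65 R=59
Round 3 (k=4): L=59 R=178
Round 4 (k=21): L=178 R=154
Round 5 (k=11): L=154 R=23
Round 6 (k=9): L=23 R=76

Answer: 23 76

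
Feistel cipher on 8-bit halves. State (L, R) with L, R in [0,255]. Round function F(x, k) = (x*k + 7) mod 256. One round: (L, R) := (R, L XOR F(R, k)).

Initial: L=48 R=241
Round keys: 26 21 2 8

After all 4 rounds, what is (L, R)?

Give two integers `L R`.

Answer: 176 250

Derivation:
Round 1 (k=26): L=241 R=177
Round 2 (k=21): L=177 R=125
Round 3 (k=2): L=125 R=176
Round 4 (k=8): L=176 R=250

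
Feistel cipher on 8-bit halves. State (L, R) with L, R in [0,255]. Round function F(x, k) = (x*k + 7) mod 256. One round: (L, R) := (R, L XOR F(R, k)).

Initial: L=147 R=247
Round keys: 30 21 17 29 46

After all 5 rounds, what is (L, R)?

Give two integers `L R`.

Round 1 (k=30): L=247 R=106
Round 2 (k=21): L=106 R=78
Round 3 (k=17): L=78 R=95
Round 4 (k=29): L=95 R=132
Round 5 (k=46): L=132 R=224

Answer: 132 224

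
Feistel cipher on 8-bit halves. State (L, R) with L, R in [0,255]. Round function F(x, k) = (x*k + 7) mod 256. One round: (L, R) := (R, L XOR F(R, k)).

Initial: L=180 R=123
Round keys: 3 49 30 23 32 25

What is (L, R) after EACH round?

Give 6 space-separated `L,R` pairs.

Round 1 (k=3): L=123 R=204
Round 2 (k=49): L=204 R=104
Round 3 (k=30): L=104 R=251
Round 4 (k=23): L=251 R=252
Round 5 (k=32): L=252 R=124
Round 6 (k=25): L=124 R=223

Answer: 123,204 204,104 104,251 251,252 252,124 124,223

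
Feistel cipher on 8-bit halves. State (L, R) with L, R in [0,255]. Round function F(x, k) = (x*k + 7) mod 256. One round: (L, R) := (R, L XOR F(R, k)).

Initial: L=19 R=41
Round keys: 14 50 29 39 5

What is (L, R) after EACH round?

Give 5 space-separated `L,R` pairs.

Answer: 41,86 86,250 250,15 15,170 170,86

Derivation:
Round 1 (k=14): L=41 R=86
Round 2 (k=50): L=86 R=250
Round 3 (k=29): L=250 R=15
Round 4 (k=39): L=15 R=170
Round 5 (k=5): L=170 R=86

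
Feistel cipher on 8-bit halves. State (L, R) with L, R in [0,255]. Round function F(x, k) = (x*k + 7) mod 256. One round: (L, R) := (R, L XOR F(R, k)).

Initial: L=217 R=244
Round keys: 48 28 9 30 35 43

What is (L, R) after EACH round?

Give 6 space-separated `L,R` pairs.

Answer: 244,30 30,187 187,132 132,196 196,87 87,96

Derivation:
Round 1 (k=48): L=244 R=30
Round 2 (k=28): L=30 R=187
Round 3 (k=9): L=187 R=132
Round 4 (k=30): L=132 R=196
Round 5 (k=35): L=196 R=87
Round 6 (k=43): L=87 R=96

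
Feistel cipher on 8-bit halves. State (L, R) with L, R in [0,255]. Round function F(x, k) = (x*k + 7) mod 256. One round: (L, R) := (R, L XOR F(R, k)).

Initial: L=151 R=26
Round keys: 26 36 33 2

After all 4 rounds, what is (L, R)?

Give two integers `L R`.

Round 1 (k=26): L=26 R=60
Round 2 (k=36): L=60 R=109
Round 3 (k=33): L=109 R=40
Round 4 (k=2): L=40 R=58

Answer: 40 58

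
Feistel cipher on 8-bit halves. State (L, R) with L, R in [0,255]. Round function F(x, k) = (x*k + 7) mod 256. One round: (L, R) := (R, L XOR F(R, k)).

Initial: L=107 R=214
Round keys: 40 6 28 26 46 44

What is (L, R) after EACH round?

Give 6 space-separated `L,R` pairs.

Round 1 (k=40): L=214 R=28
Round 2 (k=6): L=28 R=121
Round 3 (k=28): L=121 R=95
Round 4 (k=26): L=95 R=212
Round 5 (k=46): L=212 R=64
Round 6 (k=44): L=64 R=211

Answer: 214,28 28,121 121,95 95,212 212,64 64,211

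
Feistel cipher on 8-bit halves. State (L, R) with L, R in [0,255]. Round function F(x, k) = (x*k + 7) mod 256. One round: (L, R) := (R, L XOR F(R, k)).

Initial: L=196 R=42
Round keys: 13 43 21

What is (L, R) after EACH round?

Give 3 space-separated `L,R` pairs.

Answer: 42,237 237,252 252,94

Derivation:
Round 1 (k=13): L=42 R=237
Round 2 (k=43): L=237 R=252
Round 3 (k=21): L=252 R=94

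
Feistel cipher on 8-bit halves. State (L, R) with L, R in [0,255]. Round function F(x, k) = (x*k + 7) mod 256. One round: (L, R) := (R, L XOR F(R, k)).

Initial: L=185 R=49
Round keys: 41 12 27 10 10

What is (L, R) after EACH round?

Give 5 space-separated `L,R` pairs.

Round 1 (k=41): L=49 R=89
Round 2 (k=12): L=89 R=2
Round 3 (k=27): L=2 R=100
Round 4 (k=10): L=100 R=237
Round 5 (k=10): L=237 R=45

Answer: 49,89 89,2 2,100 100,237 237,45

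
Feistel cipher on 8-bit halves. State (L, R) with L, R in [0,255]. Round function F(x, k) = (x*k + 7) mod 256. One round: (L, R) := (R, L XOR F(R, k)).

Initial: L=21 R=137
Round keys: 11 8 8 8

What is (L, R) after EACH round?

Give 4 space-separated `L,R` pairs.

Answer: 137,255 255,118 118,72 72,49

Derivation:
Round 1 (k=11): L=137 R=255
Round 2 (k=8): L=255 R=118
Round 3 (k=8): L=118 R=72
Round 4 (k=8): L=72 R=49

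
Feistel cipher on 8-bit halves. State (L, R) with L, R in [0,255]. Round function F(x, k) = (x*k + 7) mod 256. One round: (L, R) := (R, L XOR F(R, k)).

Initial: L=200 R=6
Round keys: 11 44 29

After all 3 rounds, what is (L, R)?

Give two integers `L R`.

Round 1 (k=11): L=6 R=129
Round 2 (k=44): L=129 R=53
Round 3 (k=29): L=53 R=137

Answer: 53 137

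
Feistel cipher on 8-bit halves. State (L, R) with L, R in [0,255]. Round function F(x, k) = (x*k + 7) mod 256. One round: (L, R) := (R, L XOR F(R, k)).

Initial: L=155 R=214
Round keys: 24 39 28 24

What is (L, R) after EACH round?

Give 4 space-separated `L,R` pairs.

Answer: 214,140 140,141 141,255 255,98

Derivation:
Round 1 (k=24): L=214 R=140
Round 2 (k=39): L=140 R=141
Round 3 (k=28): L=141 R=255
Round 4 (k=24): L=255 R=98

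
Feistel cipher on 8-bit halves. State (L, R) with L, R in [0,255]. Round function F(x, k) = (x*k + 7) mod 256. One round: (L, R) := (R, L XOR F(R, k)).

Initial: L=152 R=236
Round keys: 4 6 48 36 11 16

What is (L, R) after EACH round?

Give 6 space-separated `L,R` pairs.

Answer: 236,47 47,205 205,88 88,170 170,13 13,125

Derivation:
Round 1 (k=4): L=236 R=47
Round 2 (k=6): L=47 R=205
Round 3 (k=48): L=205 R=88
Round 4 (k=36): L=88 R=170
Round 5 (k=11): L=170 R=13
Round 6 (k=16): L=13 R=125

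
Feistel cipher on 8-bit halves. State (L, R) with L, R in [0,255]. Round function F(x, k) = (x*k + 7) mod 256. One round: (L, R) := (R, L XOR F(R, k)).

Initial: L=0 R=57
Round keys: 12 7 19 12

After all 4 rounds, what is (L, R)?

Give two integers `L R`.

Round 1 (k=12): L=57 R=179
Round 2 (k=7): L=179 R=213
Round 3 (k=19): L=213 R=101
Round 4 (k=12): L=101 R=22

Answer: 101 22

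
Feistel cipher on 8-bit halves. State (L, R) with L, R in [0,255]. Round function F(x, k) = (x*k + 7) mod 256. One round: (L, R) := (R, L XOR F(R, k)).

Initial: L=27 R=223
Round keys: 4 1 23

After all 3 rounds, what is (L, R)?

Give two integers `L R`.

Answer: 64 95

Derivation:
Round 1 (k=4): L=223 R=152
Round 2 (k=1): L=152 R=64
Round 3 (k=23): L=64 R=95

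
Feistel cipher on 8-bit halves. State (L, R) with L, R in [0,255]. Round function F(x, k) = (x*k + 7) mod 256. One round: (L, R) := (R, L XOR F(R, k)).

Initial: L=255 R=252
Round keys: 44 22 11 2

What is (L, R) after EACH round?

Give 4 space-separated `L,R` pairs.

Answer: 252,168 168,139 139,168 168,220

Derivation:
Round 1 (k=44): L=252 R=168
Round 2 (k=22): L=168 R=139
Round 3 (k=11): L=139 R=168
Round 4 (k=2): L=168 R=220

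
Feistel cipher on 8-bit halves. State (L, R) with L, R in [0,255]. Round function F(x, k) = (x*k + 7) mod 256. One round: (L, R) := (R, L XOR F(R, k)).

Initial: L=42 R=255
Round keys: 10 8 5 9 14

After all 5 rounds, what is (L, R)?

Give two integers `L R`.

Round 1 (k=10): L=255 R=215
Round 2 (k=8): L=215 R=64
Round 3 (k=5): L=64 R=144
Round 4 (k=9): L=144 R=87
Round 5 (k=14): L=87 R=89

Answer: 87 89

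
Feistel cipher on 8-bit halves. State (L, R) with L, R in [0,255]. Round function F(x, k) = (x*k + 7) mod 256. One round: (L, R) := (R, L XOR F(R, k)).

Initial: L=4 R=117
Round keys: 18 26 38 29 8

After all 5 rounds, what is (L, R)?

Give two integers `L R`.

Answer: 181 133

Derivation:
Round 1 (k=18): L=117 R=69
Round 2 (k=26): L=69 R=124
Round 3 (k=38): L=124 R=42
Round 4 (k=29): L=42 R=181
Round 5 (k=8): L=181 R=133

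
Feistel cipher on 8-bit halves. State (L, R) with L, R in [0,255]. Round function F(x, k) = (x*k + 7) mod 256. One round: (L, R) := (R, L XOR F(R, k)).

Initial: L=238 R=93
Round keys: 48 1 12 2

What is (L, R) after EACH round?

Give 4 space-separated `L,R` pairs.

Answer: 93,153 153,253 253,122 122,6

Derivation:
Round 1 (k=48): L=93 R=153
Round 2 (k=1): L=153 R=253
Round 3 (k=12): L=253 R=122
Round 4 (k=2): L=122 R=6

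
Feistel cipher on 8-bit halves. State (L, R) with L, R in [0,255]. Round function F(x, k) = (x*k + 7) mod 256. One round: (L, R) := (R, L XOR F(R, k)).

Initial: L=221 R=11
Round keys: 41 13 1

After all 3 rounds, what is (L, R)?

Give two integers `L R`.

Answer: 57 87

Derivation:
Round 1 (k=41): L=11 R=23
Round 2 (k=13): L=23 R=57
Round 3 (k=1): L=57 R=87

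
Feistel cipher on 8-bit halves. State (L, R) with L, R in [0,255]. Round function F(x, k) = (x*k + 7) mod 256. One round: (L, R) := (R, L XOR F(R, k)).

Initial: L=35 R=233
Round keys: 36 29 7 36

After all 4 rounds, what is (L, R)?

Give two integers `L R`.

Round 1 (k=36): L=233 R=232
Round 2 (k=29): L=232 R=166
Round 3 (k=7): L=166 R=121
Round 4 (k=36): L=121 R=173

Answer: 121 173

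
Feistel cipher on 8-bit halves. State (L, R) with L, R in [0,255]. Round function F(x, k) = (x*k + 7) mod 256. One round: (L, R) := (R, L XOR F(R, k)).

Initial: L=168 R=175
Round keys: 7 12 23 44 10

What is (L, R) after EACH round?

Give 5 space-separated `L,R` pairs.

Round 1 (k=7): L=175 R=120
Round 2 (k=12): L=120 R=8
Round 3 (k=23): L=8 R=199
Round 4 (k=44): L=199 R=51
Round 5 (k=10): L=51 R=194

Answer: 175,120 120,8 8,199 199,51 51,194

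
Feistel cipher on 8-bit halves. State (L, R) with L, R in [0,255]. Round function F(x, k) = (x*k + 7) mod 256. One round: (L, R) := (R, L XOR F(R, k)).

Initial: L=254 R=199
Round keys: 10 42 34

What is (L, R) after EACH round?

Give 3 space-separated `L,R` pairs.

Answer: 199,51 51,162 162,184

Derivation:
Round 1 (k=10): L=199 R=51
Round 2 (k=42): L=51 R=162
Round 3 (k=34): L=162 R=184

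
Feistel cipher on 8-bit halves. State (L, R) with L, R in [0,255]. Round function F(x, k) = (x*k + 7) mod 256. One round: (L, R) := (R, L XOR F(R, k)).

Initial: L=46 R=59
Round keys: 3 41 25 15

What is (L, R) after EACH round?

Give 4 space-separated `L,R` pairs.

Answer: 59,150 150,54 54,219 219,234

Derivation:
Round 1 (k=3): L=59 R=150
Round 2 (k=41): L=150 R=54
Round 3 (k=25): L=54 R=219
Round 4 (k=15): L=219 R=234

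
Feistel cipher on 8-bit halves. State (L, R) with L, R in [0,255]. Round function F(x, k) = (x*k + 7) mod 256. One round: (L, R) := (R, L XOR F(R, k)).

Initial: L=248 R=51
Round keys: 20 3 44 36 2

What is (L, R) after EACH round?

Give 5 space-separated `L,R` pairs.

Round 1 (k=20): L=51 R=251
Round 2 (k=3): L=251 R=203
Round 3 (k=44): L=203 R=16
Round 4 (k=36): L=16 R=140
Round 5 (k=2): L=140 R=15

Answer: 51,251 251,203 203,16 16,140 140,15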